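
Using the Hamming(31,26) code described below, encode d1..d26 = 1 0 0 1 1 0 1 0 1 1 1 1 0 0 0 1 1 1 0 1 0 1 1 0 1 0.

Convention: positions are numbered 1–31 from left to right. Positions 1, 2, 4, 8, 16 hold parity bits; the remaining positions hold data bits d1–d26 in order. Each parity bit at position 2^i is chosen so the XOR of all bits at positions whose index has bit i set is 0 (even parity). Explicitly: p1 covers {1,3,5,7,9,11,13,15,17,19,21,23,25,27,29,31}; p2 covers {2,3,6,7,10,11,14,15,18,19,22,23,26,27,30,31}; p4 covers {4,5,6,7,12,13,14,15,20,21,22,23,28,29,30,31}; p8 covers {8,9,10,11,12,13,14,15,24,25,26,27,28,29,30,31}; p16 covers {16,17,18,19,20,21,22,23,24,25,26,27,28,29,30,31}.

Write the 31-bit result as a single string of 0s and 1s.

Place data at non-parity positions: p1 p2 1 p4 0 0 1 p8 1 0 1 0 1 1 1 p16 1 0 0 0 1 1 1 0 1 0 1 1 0 1 0
p1 (pos 1,3,5,7,9,11,13,15,17,19,21,23,25,27,29,31): XOR of data positions = 1⊕0⊕1⊕1⊕1⊕1⊕1⊕1⊕0⊕1⊕1⊕1⊕1⊕0⊕0 = 1
p2 (pos 2,3,6,7,10,11,14,15,18,19,22,23,26,27,30,31): XOR of data positions = 1⊕0⊕1⊕0⊕1⊕1⊕1⊕0⊕0⊕1⊕1⊕0⊕1⊕1⊕0 = 1
p4 (pos 4,5,6,7,12,13,14,15,20,21,22,23,28,29,30,31): XOR of data positions = 0⊕0⊕1⊕0⊕1⊕1⊕1⊕0⊕1⊕1⊕1⊕1⊕0⊕1⊕0 = 1
p8 (pos 8,9,10,11,12,13,14,15,24,25,26,27,28,29,30,31): XOR of data positions = 1⊕0⊕1⊕0⊕1⊕1⊕1⊕0⊕1⊕0⊕1⊕1⊕0⊕1⊕0 = 1
p16 (pos 16,17,18,19,20,21,22,23,24,25,26,27,28,29,30,31): XOR of data positions = 1⊕0⊕0⊕0⊕1⊕1⊕1⊕0⊕1⊕0⊕1⊕1⊕0⊕1⊕0 = 0
Codeword: 1111001110101110100011101011010

1111001110101110100011101011010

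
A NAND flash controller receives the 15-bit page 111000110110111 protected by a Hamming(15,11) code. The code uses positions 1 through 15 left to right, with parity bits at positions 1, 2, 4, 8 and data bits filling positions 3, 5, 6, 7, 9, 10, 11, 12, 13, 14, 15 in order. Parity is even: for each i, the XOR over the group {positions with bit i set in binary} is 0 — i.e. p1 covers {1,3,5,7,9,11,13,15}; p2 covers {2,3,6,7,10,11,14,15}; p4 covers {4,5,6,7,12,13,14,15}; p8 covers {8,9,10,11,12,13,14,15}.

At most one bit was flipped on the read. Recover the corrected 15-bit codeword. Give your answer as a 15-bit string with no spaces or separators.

s1 (pos 1,3,5,7,9,11,13,15): 1⊕1⊕0⊕1⊕0⊕1⊕1⊕1 = 0
s2 (pos 2,3,6,7,10,11,14,15): 1⊕1⊕0⊕1⊕1⊕1⊕1⊕1 = 1
s4 (pos 4,5,6,7,12,13,14,15): 0⊕0⊕0⊕1⊕0⊕1⊕1⊕1 = 0
s8 (pos 8,9,10,11,12,13,14,15): 1⊕0⊕1⊕1⊕0⊕1⊕1⊕1 = 0
Syndrome s8…s1 = 0010 → error at position 2.
Flip position 2: 111000110110111 → 101000110110111

101000110110111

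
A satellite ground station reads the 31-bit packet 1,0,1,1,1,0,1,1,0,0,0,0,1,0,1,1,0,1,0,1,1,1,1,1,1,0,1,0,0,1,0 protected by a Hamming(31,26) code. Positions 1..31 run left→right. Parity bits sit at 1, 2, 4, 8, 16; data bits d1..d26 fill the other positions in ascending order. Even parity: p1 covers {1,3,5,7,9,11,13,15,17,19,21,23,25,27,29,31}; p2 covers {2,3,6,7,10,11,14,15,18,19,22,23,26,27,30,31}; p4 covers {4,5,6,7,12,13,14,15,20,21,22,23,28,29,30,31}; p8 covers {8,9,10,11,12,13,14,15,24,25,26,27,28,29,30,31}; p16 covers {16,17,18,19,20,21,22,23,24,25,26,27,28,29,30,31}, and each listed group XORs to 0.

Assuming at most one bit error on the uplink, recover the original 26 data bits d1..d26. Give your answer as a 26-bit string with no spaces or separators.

s1 (pos 1,3,5,7,9,11,13,15,17,19,21,23,25,27,29,31): 1⊕1⊕1⊕1⊕0⊕0⊕1⊕1⊕0⊕0⊕1⊕1⊕1⊕1⊕0⊕0 = 0
s2 (pos 2,3,6,7,10,11,14,15,18,19,22,23,26,27,30,31): 0⊕1⊕0⊕1⊕0⊕0⊕0⊕1⊕1⊕0⊕1⊕1⊕0⊕1⊕1⊕0 = 0
s4 (pos 4,5,6,7,12,13,14,15,20,21,22,23,28,29,30,31): 1⊕1⊕0⊕1⊕0⊕1⊕0⊕1⊕1⊕1⊕1⊕1⊕0⊕0⊕1⊕0 = 0
s8 (pos 8,9,10,11,12,13,14,15,24,25,26,27,28,29,30,31): 1⊕0⊕0⊕0⊕0⊕1⊕0⊕1⊕1⊕1⊕0⊕1⊕0⊕0⊕1⊕0 = 1
s16 (pos 16,17,18,19,20,21,22,23,24,25,26,27,28,29,30,31): 1⊕0⊕1⊕0⊕1⊕1⊕1⊕1⊕1⊕1⊕0⊕1⊕0⊕0⊕1⊕0 = 0
Syndrome s16…s1 = 01000 → error at position 8.
Flip position 8: 1011101100001011010111111010010 → 1011101000001011010111111010010
Read data bits from positions 3,5,6,7,9,10,11,12,13,14,15,17,18,19,20,21,22,23,24,25,26,27,28,29,30,31: 11010000101010111111010010

11010000101010111111010010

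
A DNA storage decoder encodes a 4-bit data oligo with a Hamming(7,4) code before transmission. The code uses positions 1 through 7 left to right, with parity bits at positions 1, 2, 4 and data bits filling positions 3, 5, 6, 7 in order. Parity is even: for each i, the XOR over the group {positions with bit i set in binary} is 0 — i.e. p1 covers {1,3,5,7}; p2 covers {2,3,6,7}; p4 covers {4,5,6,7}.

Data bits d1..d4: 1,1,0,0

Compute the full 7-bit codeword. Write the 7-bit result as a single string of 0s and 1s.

Place data at non-parity positions: p1 p2 1 p4 1 0 0
p1 (pos 1,3,5,7): XOR of data positions = 1⊕1⊕0 = 0
p2 (pos 2,3,6,7): XOR of data positions = 1⊕0⊕0 = 1
p4 (pos 4,5,6,7): XOR of data positions = 1⊕0⊕0 = 1
Codeword: 0111100

0111100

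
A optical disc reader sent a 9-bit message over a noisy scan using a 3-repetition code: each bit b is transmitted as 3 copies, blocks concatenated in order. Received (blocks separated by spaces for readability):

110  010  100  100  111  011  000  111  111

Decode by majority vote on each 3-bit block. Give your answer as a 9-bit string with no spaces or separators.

100011011

Block 1 (110): 2 ones → 1
Block 2 (010): 1 one → 0
Block 3 (100): 1 one → 0
Block 4 (100): 1 one → 0
Block 5 (111): 3 ones → 1
Block 6 (011): 2 ones → 1
Block 7 (000): 0 ones → 0
Block 8 (111): 3 ones → 1
Block 9 (111): 3 ones → 1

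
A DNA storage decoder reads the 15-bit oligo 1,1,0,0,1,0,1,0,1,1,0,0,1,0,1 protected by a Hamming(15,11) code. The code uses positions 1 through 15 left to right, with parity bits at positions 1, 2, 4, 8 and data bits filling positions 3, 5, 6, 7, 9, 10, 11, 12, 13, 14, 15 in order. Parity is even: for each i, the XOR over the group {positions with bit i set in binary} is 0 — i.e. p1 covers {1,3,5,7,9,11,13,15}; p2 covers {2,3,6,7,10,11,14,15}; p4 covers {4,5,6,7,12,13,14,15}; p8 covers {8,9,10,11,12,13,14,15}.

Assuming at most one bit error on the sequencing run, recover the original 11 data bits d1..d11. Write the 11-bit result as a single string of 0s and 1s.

01011100101

s1 (pos 1,3,5,7,9,11,13,15): 1⊕0⊕1⊕1⊕1⊕0⊕1⊕1 = 0
s2 (pos 2,3,6,7,10,11,14,15): 1⊕0⊕0⊕1⊕1⊕0⊕0⊕1 = 0
s4 (pos 4,5,6,7,12,13,14,15): 0⊕1⊕0⊕1⊕0⊕1⊕0⊕1 = 0
s8 (pos 8,9,10,11,12,13,14,15): 0⊕1⊕1⊕0⊕0⊕1⊕0⊕1 = 0
Syndrome s8…s1 = 0000 → no error.
Read data bits from positions 3,5,6,7,9,10,11,12,13,14,15: 01011100101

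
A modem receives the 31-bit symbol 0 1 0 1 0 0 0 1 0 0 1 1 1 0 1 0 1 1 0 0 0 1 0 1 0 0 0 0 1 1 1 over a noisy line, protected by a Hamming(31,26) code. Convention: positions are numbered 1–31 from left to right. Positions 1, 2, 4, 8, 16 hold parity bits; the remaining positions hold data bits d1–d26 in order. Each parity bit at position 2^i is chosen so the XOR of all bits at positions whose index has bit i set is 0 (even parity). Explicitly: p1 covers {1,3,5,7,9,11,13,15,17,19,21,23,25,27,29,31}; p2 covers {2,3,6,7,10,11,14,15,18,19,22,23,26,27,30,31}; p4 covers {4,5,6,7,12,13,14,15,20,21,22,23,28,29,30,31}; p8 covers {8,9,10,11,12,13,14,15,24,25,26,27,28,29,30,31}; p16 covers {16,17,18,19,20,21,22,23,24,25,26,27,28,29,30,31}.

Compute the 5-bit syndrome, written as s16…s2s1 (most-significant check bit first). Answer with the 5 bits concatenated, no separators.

s1 (pos 1,3,5,7,9,11,13,15,17,19,21,23,25,27,29,31): 0⊕0⊕0⊕0⊕0⊕1⊕1⊕1⊕1⊕0⊕0⊕0⊕0⊕0⊕1⊕1 = 0
s2 (pos 2,3,6,7,10,11,14,15,18,19,22,23,26,27,30,31): 1⊕0⊕0⊕0⊕0⊕1⊕0⊕1⊕1⊕0⊕1⊕0⊕0⊕0⊕1⊕1 = 1
s4 (pos 4,5,6,7,12,13,14,15,20,21,22,23,28,29,30,31): 1⊕0⊕0⊕0⊕1⊕1⊕0⊕1⊕0⊕0⊕1⊕0⊕0⊕1⊕1⊕1 = 0
s8 (pos 8,9,10,11,12,13,14,15,24,25,26,27,28,29,30,31): 1⊕0⊕0⊕1⊕1⊕1⊕0⊕1⊕1⊕0⊕0⊕0⊕0⊕1⊕1⊕1 = 1
s16 (pos 16,17,18,19,20,21,22,23,24,25,26,27,28,29,30,31): 0⊕1⊕1⊕0⊕0⊕0⊕1⊕0⊕1⊕0⊕0⊕0⊕0⊕1⊕1⊕1 = 1
Syndrome s16…s1 = 11010 → error at position 26.

11010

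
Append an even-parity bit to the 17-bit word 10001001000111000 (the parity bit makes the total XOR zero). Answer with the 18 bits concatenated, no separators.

100010010001110000

XOR of the 17 data bits: 1⊕0⊕0⊕0⊕1⊕0⊕0⊕1⊕0⊕0⊕0⊕1⊕1⊕1⊕0⊕0⊕0 = 0
Parity bit = 0 (so all 18 bits XOR to 0).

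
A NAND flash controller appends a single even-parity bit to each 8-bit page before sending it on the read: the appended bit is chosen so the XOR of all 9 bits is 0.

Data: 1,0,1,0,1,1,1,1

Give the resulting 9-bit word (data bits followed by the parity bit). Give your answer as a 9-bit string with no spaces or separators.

XOR of the 8 data bits: 1⊕0⊕1⊕0⊕1⊕1⊕1⊕1 = 0
Parity bit = 0 (so all 9 bits XOR to 0).

101011110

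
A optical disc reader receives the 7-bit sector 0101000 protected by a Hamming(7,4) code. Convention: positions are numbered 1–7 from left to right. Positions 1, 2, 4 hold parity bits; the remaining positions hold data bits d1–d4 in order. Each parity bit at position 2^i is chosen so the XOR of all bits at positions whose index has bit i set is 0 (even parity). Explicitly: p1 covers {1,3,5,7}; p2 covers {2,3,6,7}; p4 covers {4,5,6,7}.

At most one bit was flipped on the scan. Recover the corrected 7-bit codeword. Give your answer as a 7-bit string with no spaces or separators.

0101010

s1 (pos 1,3,5,7): 0⊕0⊕0⊕0 = 0
s2 (pos 2,3,6,7): 1⊕0⊕0⊕0 = 1
s4 (pos 4,5,6,7): 1⊕0⊕0⊕0 = 1
Syndrome s4…s1 = 110 → error at position 6.
Flip position 6: 0101000 → 0101010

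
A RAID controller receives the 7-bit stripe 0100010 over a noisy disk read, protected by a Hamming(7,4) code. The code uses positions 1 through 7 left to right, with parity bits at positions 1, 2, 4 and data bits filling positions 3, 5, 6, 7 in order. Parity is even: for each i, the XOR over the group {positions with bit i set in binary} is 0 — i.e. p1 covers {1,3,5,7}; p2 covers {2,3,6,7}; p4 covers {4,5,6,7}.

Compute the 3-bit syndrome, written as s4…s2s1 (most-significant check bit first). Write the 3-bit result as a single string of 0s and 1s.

100

s1 (pos 1,3,5,7): 0⊕0⊕0⊕0 = 0
s2 (pos 2,3,6,7): 1⊕0⊕1⊕0 = 0
s4 (pos 4,5,6,7): 0⊕0⊕1⊕0 = 1
Syndrome s4…s1 = 100 → error at position 4.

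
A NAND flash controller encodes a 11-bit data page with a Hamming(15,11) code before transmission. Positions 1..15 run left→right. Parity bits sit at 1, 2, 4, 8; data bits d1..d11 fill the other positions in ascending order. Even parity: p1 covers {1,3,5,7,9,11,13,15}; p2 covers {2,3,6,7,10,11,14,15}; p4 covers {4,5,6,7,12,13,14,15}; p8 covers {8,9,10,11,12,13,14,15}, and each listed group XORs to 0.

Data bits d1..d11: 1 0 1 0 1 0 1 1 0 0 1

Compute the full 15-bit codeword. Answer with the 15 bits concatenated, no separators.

Place data at non-parity positions: p1 p2 1 p4 0 1 0 p8 1 0 1 1 0 0 1
p1 (pos 1,3,5,7,9,11,13,15): XOR of data positions = 1⊕0⊕0⊕1⊕1⊕0⊕1 = 0
p2 (pos 2,3,6,7,10,11,14,15): XOR of data positions = 1⊕1⊕0⊕0⊕1⊕0⊕1 = 0
p4 (pos 4,5,6,7,12,13,14,15): XOR of data positions = 0⊕1⊕0⊕1⊕0⊕0⊕1 = 1
p8 (pos 8,9,10,11,12,13,14,15): XOR of data positions = 1⊕0⊕1⊕1⊕0⊕0⊕1 = 0
Codeword: 001101001011001

001101001011001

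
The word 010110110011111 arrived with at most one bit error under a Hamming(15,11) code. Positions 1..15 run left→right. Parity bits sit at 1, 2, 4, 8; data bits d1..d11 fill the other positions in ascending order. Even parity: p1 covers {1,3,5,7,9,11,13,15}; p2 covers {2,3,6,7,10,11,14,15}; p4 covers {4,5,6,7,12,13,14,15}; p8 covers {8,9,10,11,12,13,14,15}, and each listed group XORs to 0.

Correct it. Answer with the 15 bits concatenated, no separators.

010110010011111

s1 (pos 1,3,5,7,9,11,13,15): 0⊕0⊕1⊕1⊕0⊕1⊕1⊕1 = 1
s2 (pos 2,3,6,7,10,11,14,15): 1⊕0⊕0⊕1⊕0⊕1⊕1⊕1 = 1
s4 (pos 4,5,6,7,12,13,14,15): 1⊕1⊕0⊕1⊕1⊕1⊕1⊕1 = 1
s8 (pos 8,9,10,11,12,13,14,15): 1⊕0⊕0⊕1⊕1⊕1⊕1⊕1 = 0
Syndrome s8…s1 = 0111 → error at position 7.
Flip position 7: 010110110011111 → 010110010011111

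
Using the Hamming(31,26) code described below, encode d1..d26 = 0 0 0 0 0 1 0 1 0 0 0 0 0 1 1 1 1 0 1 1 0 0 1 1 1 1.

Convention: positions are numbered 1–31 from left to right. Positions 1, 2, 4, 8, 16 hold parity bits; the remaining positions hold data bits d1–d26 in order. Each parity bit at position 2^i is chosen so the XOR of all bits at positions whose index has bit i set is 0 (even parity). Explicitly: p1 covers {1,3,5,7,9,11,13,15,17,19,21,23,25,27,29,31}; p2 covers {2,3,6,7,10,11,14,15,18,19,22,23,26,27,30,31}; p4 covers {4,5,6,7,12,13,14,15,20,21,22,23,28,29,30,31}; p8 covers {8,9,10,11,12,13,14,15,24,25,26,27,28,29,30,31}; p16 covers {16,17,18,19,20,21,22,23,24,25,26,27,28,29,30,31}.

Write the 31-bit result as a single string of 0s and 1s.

1100000001010000001111011001111

Place data at non-parity positions: p1 p2 0 p4 0 0 0 p8 0 1 0 1 0 0 0 p16 0 0 1 1 1 1 0 1 1 0 0 1 1 1 1
p1 (pos 1,3,5,7,9,11,13,15,17,19,21,23,25,27,29,31): XOR of data positions = 0⊕0⊕0⊕0⊕0⊕0⊕0⊕0⊕1⊕1⊕0⊕1⊕0⊕1⊕1 = 1
p2 (pos 2,3,6,7,10,11,14,15,18,19,22,23,26,27,30,31): XOR of data positions = 0⊕0⊕0⊕1⊕0⊕0⊕0⊕0⊕1⊕1⊕0⊕0⊕0⊕1⊕1 = 1
p4 (pos 4,5,6,7,12,13,14,15,20,21,22,23,28,29,30,31): XOR of data positions = 0⊕0⊕0⊕1⊕0⊕0⊕0⊕1⊕1⊕1⊕0⊕1⊕1⊕1⊕1 = 0
p8 (pos 8,9,10,11,12,13,14,15,24,25,26,27,28,29,30,31): XOR of data positions = 0⊕1⊕0⊕1⊕0⊕0⊕0⊕1⊕1⊕0⊕0⊕1⊕1⊕1⊕1 = 0
p16 (pos 16,17,18,19,20,21,22,23,24,25,26,27,28,29,30,31): XOR of data positions = 0⊕0⊕1⊕1⊕1⊕1⊕0⊕1⊕1⊕0⊕0⊕1⊕1⊕1⊕1 = 0
Codeword: 1100000001010000001111011001111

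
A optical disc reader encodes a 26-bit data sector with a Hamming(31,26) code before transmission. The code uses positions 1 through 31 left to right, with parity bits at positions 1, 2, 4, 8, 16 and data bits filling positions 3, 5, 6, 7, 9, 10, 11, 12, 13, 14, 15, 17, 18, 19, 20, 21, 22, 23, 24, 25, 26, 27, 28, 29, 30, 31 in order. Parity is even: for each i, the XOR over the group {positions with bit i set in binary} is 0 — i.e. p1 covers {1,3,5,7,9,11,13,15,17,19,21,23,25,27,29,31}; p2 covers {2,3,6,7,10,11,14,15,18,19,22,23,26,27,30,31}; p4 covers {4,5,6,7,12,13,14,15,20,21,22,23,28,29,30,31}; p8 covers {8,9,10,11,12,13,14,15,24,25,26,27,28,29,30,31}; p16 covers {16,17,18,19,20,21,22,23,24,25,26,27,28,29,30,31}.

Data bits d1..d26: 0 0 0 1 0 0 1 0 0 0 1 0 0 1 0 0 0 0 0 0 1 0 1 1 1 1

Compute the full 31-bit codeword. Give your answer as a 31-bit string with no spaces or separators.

Place data at non-parity positions: p1 p2 0 p4 0 0 1 p8 0 0 1 0 0 0 1 p16 0 0 1 0 0 0 0 0 0 1 0 1 1 1 1
p1 (pos 1,3,5,7,9,11,13,15,17,19,21,23,25,27,29,31): XOR of data positions = 0⊕0⊕1⊕0⊕1⊕0⊕1⊕0⊕1⊕0⊕0⊕0⊕0⊕1⊕1 = 0
p2 (pos 2,3,6,7,10,11,14,15,18,19,22,23,26,27,30,31): XOR of data positions = 0⊕0⊕1⊕0⊕1⊕0⊕1⊕0⊕1⊕0⊕0⊕1⊕0⊕1⊕1 = 1
p4 (pos 4,5,6,7,12,13,14,15,20,21,22,23,28,29,30,31): XOR of data positions = 0⊕0⊕1⊕0⊕0⊕0⊕1⊕0⊕0⊕0⊕0⊕1⊕1⊕1⊕1 = 0
p8 (pos 8,9,10,11,12,13,14,15,24,25,26,27,28,29,30,31): XOR of data positions = 0⊕0⊕1⊕0⊕0⊕0⊕1⊕0⊕0⊕1⊕0⊕1⊕1⊕1⊕1 = 1
p16 (pos 16,17,18,19,20,21,22,23,24,25,26,27,28,29,30,31): XOR of data positions = 0⊕0⊕1⊕0⊕0⊕0⊕0⊕0⊕0⊕1⊕0⊕1⊕1⊕1⊕1 = 0
Codeword: 0100001100100010001000000101111

0100001100100010001000000101111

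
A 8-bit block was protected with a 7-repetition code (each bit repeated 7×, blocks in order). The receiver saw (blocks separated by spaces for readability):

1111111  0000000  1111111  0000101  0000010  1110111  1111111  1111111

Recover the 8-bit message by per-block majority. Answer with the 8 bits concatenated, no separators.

Block 1 (1111111): 7 ones → 1
Block 2 (0000000): 0 ones → 0
Block 3 (1111111): 7 ones → 1
Block 4 (0000101): 2 ones → 0
Block 5 (0000010): 1 one → 0
Block 6 (1110111): 6 ones → 1
Block 7 (1111111): 7 ones → 1
Block 8 (1111111): 7 ones → 1

10100111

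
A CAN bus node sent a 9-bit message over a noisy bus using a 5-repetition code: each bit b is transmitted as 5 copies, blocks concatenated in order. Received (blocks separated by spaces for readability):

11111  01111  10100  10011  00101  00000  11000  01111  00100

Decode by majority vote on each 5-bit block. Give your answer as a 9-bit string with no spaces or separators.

Block 1 (11111): 5 ones → 1
Block 2 (01111): 4 ones → 1
Block 3 (10100): 2 ones → 0
Block 4 (10011): 3 ones → 1
Block 5 (00101): 2 ones → 0
Block 6 (00000): 0 ones → 0
Block 7 (11000): 2 ones → 0
Block 8 (01111): 4 ones → 1
Block 9 (00100): 1 one → 0

110100010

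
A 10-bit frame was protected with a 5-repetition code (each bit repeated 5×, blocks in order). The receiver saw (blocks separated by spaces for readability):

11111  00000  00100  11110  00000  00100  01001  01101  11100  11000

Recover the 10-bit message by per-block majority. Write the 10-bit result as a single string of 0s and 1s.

Block 1 (11111): 5 ones → 1
Block 2 (00000): 0 ones → 0
Block 3 (00100): 1 one → 0
Block 4 (11110): 4 ones → 1
Block 5 (00000): 0 ones → 0
Block 6 (00100): 1 one → 0
Block 7 (01001): 2 ones → 0
Block 8 (01101): 3 ones → 1
Block 9 (11100): 3 ones → 1
Block 10 (11000): 2 ones → 0

1001000110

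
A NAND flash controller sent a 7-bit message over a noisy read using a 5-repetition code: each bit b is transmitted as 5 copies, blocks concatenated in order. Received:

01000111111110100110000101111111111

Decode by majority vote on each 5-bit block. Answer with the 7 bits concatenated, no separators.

0110011

Block 1 (01000): 1 one → 0
Block 2 (11111): 5 ones → 1
Block 3 (11101): 4 ones → 1
Block 4 (00110): 2 ones → 0
Block 5 (00010): 1 one → 0
Block 6 (11111): 5 ones → 1
Block 7 (11111): 5 ones → 1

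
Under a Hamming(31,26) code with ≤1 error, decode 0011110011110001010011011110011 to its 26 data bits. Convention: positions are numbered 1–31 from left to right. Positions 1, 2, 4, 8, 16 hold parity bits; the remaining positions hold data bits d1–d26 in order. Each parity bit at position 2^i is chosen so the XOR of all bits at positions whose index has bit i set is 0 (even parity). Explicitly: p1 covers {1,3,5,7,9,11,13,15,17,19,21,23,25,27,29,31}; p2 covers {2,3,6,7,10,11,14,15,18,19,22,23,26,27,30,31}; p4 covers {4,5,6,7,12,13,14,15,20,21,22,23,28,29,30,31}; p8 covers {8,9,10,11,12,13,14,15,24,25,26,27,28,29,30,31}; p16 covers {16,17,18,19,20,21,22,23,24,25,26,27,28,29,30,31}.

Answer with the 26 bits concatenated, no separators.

s1 (pos 1,3,5,7,9,11,13,15,17,19,21,23,25,27,29,31): 0⊕1⊕1⊕0⊕1⊕1⊕0⊕0⊕0⊕0⊕1⊕0⊕1⊕1⊕0⊕1 = 0
s2 (pos 2,3,6,7,10,11,14,15,18,19,22,23,26,27,30,31): 0⊕1⊕1⊕0⊕1⊕1⊕0⊕0⊕1⊕0⊕1⊕0⊕1⊕1⊕1⊕1 = 0
s4 (pos 4,5,6,7,12,13,14,15,20,21,22,23,28,29,30,31): 1⊕1⊕1⊕0⊕1⊕0⊕0⊕0⊕0⊕1⊕1⊕0⊕0⊕0⊕1⊕1 = 0
s8 (pos 8,9,10,11,12,13,14,15,24,25,26,27,28,29,30,31): 0⊕1⊕1⊕1⊕1⊕0⊕0⊕0⊕1⊕1⊕1⊕1⊕0⊕0⊕1⊕1 = 0
s16 (pos 16,17,18,19,20,21,22,23,24,25,26,27,28,29,30,31): 1⊕0⊕1⊕0⊕0⊕1⊕1⊕0⊕1⊕1⊕1⊕1⊕0⊕0⊕1⊕1 = 0
Syndrome s16…s1 = 00000 → no error.
Read data bits from positions 3,5,6,7,9,10,11,12,13,14,15,17,18,19,20,21,22,23,24,25,26,27,28,29,30,31: 11101111000010011011110011

11101111000010011011110011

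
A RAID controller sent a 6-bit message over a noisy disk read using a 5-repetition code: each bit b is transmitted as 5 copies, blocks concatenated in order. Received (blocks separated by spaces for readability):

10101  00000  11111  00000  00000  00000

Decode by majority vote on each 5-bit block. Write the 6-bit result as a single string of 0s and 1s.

Block 1 (10101): 3 ones → 1
Block 2 (00000): 0 ones → 0
Block 3 (11111): 5 ones → 1
Block 4 (00000): 0 ones → 0
Block 5 (00000): 0 ones → 0
Block 6 (00000): 0 ones → 0

101000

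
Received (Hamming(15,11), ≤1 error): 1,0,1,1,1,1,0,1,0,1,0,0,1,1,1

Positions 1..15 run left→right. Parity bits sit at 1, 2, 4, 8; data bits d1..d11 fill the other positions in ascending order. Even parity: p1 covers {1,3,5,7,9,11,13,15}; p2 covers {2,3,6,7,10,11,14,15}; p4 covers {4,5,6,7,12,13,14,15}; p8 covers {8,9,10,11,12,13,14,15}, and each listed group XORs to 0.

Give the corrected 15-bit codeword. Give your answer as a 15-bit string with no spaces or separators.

s1 (pos 1,3,5,7,9,11,13,15): 1⊕1⊕1⊕0⊕0⊕0⊕1⊕1 = 1
s2 (pos 2,3,6,7,10,11,14,15): 0⊕1⊕1⊕0⊕1⊕0⊕1⊕1 = 1
s4 (pos 4,5,6,7,12,13,14,15): 1⊕1⊕1⊕0⊕0⊕1⊕1⊕1 = 0
s8 (pos 8,9,10,11,12,13,14,15): 1⊕0⊕1⊕0⊕0⊕1⊕1⊕1 = 1
Syndrome s8…s1 = 1011 → error at position 11.
Flip position 11: 101111010100111 → 101111010110111

101111010110111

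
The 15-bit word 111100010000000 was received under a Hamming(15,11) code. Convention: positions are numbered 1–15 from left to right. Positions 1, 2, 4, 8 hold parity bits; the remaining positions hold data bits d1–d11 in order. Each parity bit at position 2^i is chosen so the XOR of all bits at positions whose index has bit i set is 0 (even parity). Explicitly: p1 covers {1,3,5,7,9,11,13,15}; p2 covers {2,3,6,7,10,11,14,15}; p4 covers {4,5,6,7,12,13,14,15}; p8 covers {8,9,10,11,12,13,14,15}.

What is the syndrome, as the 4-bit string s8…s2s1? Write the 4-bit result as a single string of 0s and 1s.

s1 (pos 1,3,5,7,9,11,13,15): 1⊕1⊕0⊕0⊕0⊕0⊕0⊕0 = 0
s2 (pos 2,3,6,7,10,11,14,15): 1⊕1⊕0⊕0⊕0⊕0⊕0⊕0 = 0
s4 (pos 4,5,6,7,12,13,14,15): 1⊕0⊕0⊕0⊕0⊕0⊕0⊕0 = 1
s8 (pos 8,9,10,11,12,13,14,15): 1⊕0⊕0⊕0⊕0⊕0⊕0⊕0 = 1
Syndrome s8…s1 = 1100 → error at position 12.

1100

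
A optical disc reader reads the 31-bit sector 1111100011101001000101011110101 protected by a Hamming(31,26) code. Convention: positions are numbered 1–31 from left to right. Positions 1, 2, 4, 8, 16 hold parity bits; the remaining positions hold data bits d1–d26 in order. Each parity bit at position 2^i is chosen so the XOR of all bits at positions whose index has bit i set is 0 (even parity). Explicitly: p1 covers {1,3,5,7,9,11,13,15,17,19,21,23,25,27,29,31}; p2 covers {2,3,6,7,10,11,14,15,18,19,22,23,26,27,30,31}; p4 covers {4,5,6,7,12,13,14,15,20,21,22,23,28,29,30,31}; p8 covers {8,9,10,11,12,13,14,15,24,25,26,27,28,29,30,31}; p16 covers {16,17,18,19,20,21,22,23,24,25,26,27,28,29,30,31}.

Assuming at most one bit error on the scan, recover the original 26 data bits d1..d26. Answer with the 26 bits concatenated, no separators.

s1 (pos 1,3,5,7,9,11,13,15,17,19,21,23,25,27,29,31): 1⊕1⊕1⊕0⊕1⊕1⊕1⊕0⊕0⊕0⊕0⊕0⊕1⊕1⊕1⊕1 = 0
s2 (pos 2,3,6,7,10,11,14,15,18,19,22,23,26,27,30,31): 1⊕1⊕0⊕0⊕1⊕1⊕0⊕0⊕0⊕0⊕1⊕0⊕1⊕1⊕0⊕1 = 0
s4 (pos 4,5,6,7,12,13,14,15,20,21,22,23,28,29,30,31): 1⊕1⊕0⊕0⊕0⊕1⊕0⊕0⊕1⊕0⊕1⊕0⊕0⊕1⊕0⊕1 = 1
s8 (pos 8,9,10,11,12,13,14,15,24,25,26,27,28,29,30,31): 0⊕1⊕1⊕1⊕0⊕1⊕0⊕0⊕1⊕1⊕1⊕1⊕0⊕1⊕0⊕1 = 0
s16 (pos 16,17,18,19,20,21,22,23,24,25,26,27,28,29,30,31): 1⊕0⊕0⊕0⊕1⊕0⊕1⊕0⊕1⊕1⊕1⊕1⊕0⊕1⊕0⊕1 = 1
Syndrome s16…s1 = 10100 → error at position 20.
Flip position 20: 1111100011101001000101011110101 → 1111100011101001000001011110101
Read data bits from positions 3,5,6,7,9,10,11,12,13,14,15,17,18,19,20,21,22,23,24,25,26,27,28,29,30,31: 11001110100000001011110101

11001110100000001011110101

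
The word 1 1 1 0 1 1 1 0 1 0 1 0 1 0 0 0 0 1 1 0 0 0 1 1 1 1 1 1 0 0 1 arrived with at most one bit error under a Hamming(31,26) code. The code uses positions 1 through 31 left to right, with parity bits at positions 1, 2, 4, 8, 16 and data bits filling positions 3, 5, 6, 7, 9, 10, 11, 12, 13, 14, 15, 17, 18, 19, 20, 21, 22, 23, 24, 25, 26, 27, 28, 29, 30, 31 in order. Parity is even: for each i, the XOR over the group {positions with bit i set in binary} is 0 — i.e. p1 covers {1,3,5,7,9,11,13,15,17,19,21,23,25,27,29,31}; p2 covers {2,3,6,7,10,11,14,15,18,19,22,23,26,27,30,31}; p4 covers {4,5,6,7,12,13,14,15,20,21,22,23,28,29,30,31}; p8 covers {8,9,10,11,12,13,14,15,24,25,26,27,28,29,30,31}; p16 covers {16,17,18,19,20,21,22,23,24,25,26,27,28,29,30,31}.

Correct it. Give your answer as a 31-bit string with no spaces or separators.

1110111010101000011000111111011

s1 (pos 1,3,5,7,9,11,13,15,17,19,21,23,25,27,29,31): 1⊕1⊕1⊕1⊕1⊕1⊕1⊕0⊕0⊕1⊕0⊕1⊕1⊕1⊕0⊕1 = 0
s2 (pos 2,3,6,7,10,11,14,15,18,19,22,23,26,27,30,31): 1⊕1⊕1⊕1⊕0⊕1⊕0⊕0⊕1⊕1⊕0⊕1⊕1⊕1⊕0⊕1 = 1
s4 (pos 4,5,6,7,12,13,14,15,20,21,22,23,28,29,30,31): 0⊕1⊕1⊕1⊕0⊕1⊕0⊕0⊕0⊕0⊕0⊕1⊕1⊕0⊕0⊕1 = 1
s8 (pos 8,9,10,11,12,13,14,15,24,25,26,27,28,29,30,31): 0⊕1⊕0⊕1⊕0⊕1⊕0⊕0⊕1⊕1⊕1⊕1⊕1⊕0⊕0⊕1 = 1
s16 (pos 16,17,18,19,20,21,22,23,24,25,26,27,28,29,30,31): 0⊕0⊕1⊕1⊕0⊕0⊕0⊕1⊕1⊕1⊕1⊕1⊕1⊕0⊕0⊕1 = 1
Syndrome s16…s1 = 11110 → error at position 30.
Flip position 30: 1110111010101000011000111111001 → 1110111010101000011000111111011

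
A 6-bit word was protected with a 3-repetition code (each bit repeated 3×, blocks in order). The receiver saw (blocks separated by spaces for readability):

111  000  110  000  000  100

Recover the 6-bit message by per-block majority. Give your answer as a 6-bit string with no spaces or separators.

Block 1 (111): 3 ones → 1
Block 2 (000): 0 ones → 0
Block 3 (110): 2 ones → 1
Block 4 (000): 0 ones → 0
Block 5 (000): 0 ones → 0
Block 6 (100): 1 one → 0

101000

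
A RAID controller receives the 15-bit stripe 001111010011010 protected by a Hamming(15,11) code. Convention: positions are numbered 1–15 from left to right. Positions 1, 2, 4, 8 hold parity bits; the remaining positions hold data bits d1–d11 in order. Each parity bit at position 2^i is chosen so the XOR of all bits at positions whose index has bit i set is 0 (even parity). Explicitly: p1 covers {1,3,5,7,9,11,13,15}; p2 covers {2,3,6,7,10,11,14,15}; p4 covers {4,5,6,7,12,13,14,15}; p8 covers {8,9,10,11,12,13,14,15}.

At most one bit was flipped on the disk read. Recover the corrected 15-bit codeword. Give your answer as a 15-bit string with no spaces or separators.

s1 (pos 1,3,5,7,9,11,13,15): 0⊕1⊕1⊕0⊕0⊕1⊕0⊕0 = 1
s2 (pos 2,3,6,7,10,11,14,15): 0⊕1⊕1⊕0⊕0⊕1⊕1⊕0 = 0
s4 (pos 4,5,6,7,12,13,14,15): 1⊕1⊕1⊕0⊕1⊕0⊕1⊕0 = 1
s8 (pos 8,9,10,11,12,13,14,15): 1⊕0⊕0⊕1⊕1⊕0⊕1⊕0 = 0
Syndrome s8…s1 = 0101 → error at position 5.
Flip position 5: 001111010011010 → 001101010011010

001101010011010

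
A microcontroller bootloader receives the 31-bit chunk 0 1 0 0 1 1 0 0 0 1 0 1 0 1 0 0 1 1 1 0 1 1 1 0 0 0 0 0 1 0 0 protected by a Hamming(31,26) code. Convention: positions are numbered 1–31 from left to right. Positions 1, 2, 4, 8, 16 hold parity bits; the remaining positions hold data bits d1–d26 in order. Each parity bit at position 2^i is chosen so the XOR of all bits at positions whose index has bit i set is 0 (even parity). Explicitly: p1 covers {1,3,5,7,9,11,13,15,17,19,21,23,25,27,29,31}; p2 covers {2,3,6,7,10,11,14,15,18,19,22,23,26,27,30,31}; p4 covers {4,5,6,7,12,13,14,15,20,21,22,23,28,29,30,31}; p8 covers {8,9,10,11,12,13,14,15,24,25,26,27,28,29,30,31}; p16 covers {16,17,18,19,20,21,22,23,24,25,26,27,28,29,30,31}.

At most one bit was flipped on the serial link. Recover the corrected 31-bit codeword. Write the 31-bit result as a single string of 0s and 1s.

s1 (pos 1,3,5,7,9,11,13,15,17,19,21,23,25,27,29,31): 0⊕0⊕1⊕0⊕0⊕0⊕0⊕0⊕1⊕1⊕1⊕1⊕0⊕0⊕1⊕0 = 0
s2 (pos 2,3,6,7,10,11,14,15,18,19,22,23,26,27,30,31): 1⊕0⊕1⊕0⊕1⊕0⊕1⊕0⊕1⊕1⊕1⊕1⊕0⊕0⊕0⊕0 = 0
s4 (pos 4,5,6,7,12,13,14,15,20,21,22,23,28,29,30,31): 0⊕1⊕1⊕0⊕1⊕0⊕1⊕0⊕0⊕1⊕1⊕1⊕0⊕1⊕0⊕0 = 0
s8 (pos 8,9,10,11,12,13,14,15,24,25,26,27,28,29,30,31): 0⊕0⊕1⊕0⊕1⊕0⊕1⊕0⊕0⊕0⊕0⊕0⊕0⊕1⊕0⊕0 = 0
s16 (pos 16,17,18,19,20,21,22,23,24,25,26,27,28,29,30,31): 0⊕1⊕1⊕1⊕0⊕1⊕1⊕1⊕0⊕0⊕0⊕0⊕0⊕1⊕0⊕0 = 1
Syndrome s16…s1 = 10000 → error at position 16.
Flip position 16: 0100110001010100111011100000100 → 0100110001010101111011100000100

0100110001010101111011100000100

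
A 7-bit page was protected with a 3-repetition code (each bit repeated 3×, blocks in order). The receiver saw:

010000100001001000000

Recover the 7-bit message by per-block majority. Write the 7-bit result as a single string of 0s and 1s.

Block 1 (010): 1 one → 0
Block 2 (000): 0 ones → 0
Block 3 (100): 1 one → 0
Block 4 (001): 1 one → 0
Block 5 (001): 1 one → 0
Block 6 (000): 0 ones → 0
Block 7 (000): 0 ones → 0

0000000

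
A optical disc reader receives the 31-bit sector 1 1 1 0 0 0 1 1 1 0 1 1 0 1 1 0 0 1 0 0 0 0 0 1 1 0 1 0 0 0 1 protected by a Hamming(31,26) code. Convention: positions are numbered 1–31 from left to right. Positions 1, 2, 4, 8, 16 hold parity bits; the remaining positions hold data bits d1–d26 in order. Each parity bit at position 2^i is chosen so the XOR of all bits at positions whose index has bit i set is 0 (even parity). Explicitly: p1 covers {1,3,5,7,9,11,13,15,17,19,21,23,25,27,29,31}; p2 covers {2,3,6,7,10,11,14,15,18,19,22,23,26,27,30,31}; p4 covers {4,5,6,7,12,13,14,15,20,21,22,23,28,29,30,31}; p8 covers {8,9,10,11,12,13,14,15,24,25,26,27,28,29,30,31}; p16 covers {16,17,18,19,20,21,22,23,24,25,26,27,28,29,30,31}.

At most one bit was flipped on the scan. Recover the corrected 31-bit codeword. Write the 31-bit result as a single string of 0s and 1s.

1110001110110110010000111010001

s1 (pos 1,3,5,7,9,11,13,15,17,19,21,23,25,27,29,31): 1⊕1⊕0⊕1⊕1⊕1⊕0⊕1⊕0⊕0⊕0⊕0⊕1⊕1⊕0⊕1 = 1
s2 (pos 2,3,6,7,10,11,14,15,18,19,22,23,26,27,30,31): 1⊕1⊕0⊕1⊕0⊕1⊕1⊕1⊕1⊕0⊕0⊕0⊕0⊕1⊕0⊕1 = 1
s4 (pos 4,5,6,7,12,13,14,15,20,21,22,23,28,29,30,31): 0⊕0⊕0⊕1⊕1⊕0⊕1⊕1⊕0⊕0⊕0⊕0⊕0⊕0⊕0⊕1 = 1
s8 (pos 8,9,10,11,12,13,14,15,24,25,26,27,28,29,30,31): 1⊕1⊕0⊕1⊕1⊕0⊕1⊕1⊕1⊕1⊕0⊕1⊕0⊕0⊕0⊕1 = 0
s16 (pos 16,17,18,19,20,21,22,23,24,25,26,27,28,29,30,31): 0⊕0⊕1⊕0⊕0⊕0⊕0⊕0⊕1⊕1⊕0⊕1⊕0⊕0⊕0⊕1 = 1
Syndrome s16…s1 = 10111 → error at position 23.
Flip position 23: 1110001110110110010000011010001 → 1110001110110110010000111010001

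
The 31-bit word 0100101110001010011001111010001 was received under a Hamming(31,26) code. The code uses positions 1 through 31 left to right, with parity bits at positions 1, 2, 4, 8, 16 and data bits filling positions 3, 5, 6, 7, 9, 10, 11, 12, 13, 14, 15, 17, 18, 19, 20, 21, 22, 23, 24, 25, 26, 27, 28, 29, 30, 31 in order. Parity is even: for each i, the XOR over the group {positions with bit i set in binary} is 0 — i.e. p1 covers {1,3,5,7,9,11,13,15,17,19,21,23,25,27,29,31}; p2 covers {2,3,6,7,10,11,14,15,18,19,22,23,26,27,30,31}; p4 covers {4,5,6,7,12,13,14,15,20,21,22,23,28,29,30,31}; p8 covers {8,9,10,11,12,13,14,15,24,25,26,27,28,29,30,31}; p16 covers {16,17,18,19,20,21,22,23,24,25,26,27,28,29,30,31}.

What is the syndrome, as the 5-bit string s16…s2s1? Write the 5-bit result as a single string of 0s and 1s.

00110

s1 (pos 1,3,5,7,9,11,13,15,17,19,21,23,25,27,29,31): 0⊕0⊕1⊕1⊕1⊕0⊕1⊕1⊕0⊕1⊕0⊕1⊕1⊕1⊕0⊕1 = 0
s2 (pos 2,3,6,7,10,11,14,15,18,19,22,23,26,27,30,31): 1⊕0⊕0⊕1⊕0⊕0⊕0⊕1⊕1⊕1⊕1⊕1⊕0⊕1⊕0⊕1 = 1
s4 (pos 4,5,6,7,12,13,14,15,20,21,22,23,28,29,30,31): 0⊕1⊕0⊕1⊕0⊕1⊕0⊕1⊕0⊕0⊕1⊕1⊕0⊕0⊕0⊕1 = 1
s8 (pos 8,9,10,11,12,13,14,15,24,25,26,27,28,29,30,31): 1⊕1⊕0⊕0⊕0⊕1⊕0⊕1⊕1⊕1⊕0⊕1⊕0⊕0⊕0⊕1 = 0
s16 (pos 16,17,18,19,20,21,22,23,24,25,26,27,28,29,30,31): 0⊕0⊕1⊕1⊕0⊕0⊕1⊕1⊕1⊕1⊕0⊕1⊕0⊕0⊕0⊕1 = 0
Syndrome s16…s1 = 00110 → error at position 6.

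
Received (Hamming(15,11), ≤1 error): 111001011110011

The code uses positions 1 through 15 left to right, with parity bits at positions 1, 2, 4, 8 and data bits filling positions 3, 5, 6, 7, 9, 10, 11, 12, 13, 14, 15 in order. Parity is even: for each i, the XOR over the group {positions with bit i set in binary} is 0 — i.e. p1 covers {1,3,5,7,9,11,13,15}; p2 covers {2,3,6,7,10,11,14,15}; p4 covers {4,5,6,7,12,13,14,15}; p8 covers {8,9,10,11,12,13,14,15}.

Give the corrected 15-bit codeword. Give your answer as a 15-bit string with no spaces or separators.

111001111110011

s1 (pos 1,3,5,7,9,11,13,15): 1⊕1⊕0⊕0⊕1⊕1⊕0⊕1 = 1
s2 (pos 2,3,6,7,10,11,14,15): 1⊕1⊕1⊕0⊕1⊕1⊕1⊕1 = 1
s4 (pos 4,5,6,7,12,13,14,15): 0⊕0⊕1⊕0⊕0⊕0⊕1⊕1 = 1
s8 (pos 8,9,10,11,12,13,14,15): 1⊕1⊕1⊕1⊕0⊕0⊕1⊕1 = 0
Syndrome s8…s1 = 0111 → error at position 7.
Flip position 7: 111001011110011 → 111001111110011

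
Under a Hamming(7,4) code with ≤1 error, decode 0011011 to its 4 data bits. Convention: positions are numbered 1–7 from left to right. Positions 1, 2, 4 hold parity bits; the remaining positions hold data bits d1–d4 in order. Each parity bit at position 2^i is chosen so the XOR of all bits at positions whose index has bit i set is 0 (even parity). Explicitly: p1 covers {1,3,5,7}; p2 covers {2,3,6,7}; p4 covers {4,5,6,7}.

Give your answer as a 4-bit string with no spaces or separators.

s1 (pos 1,3,5,7): 0⊕1⊕0⊕1 = 0
s2 (pos 2,3,6,7): 0⊕1⊕1⊕1 = 1
s4 (pos 4,5,6,7): 1⊕0⊕1⊕1 = 1
Syndrome s4…s1 = 110 → error at position 6.
Flip position 6: 0011011 → 0011001
Read data bits from positions 3,5,6,7: 1001

1001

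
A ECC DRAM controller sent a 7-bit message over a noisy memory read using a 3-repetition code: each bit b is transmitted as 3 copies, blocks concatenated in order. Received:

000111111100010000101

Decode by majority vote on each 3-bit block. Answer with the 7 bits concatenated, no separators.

0110001

Block 1 (000): 0 ones → 0
Block 2 (111): 3 ones → 1
Block 3 (111): 3 ones → 1
Block 4 (100): 1 one → 0
Block 5 (010): 1 one → 0
Block 6 (000): 0 ones → 0
Block 7 (101): 2 ones → 1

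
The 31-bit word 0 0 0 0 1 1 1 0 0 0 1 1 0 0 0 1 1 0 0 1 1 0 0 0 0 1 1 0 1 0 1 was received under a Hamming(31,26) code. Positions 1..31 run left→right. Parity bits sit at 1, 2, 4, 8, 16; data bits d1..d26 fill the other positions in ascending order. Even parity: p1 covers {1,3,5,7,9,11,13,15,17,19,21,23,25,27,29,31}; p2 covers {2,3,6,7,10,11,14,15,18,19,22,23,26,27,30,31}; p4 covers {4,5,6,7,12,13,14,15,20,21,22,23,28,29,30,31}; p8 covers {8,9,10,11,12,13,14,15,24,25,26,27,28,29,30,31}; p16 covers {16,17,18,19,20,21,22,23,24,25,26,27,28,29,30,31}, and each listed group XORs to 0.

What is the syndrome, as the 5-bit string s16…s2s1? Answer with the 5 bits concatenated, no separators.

00000

s1 (pos 1,3,5,7,9,11,13,15,17,19,21,23,25,27,29,31): 0⊕0⊕1⊕1⊕0⊕1⊕0⊕0⊕1⊕0⊕1⊕0⊕0⊕1⊕1⊕1 = 0
s2 (pos 2,3,6,7,10,11,14,15,18,19,22,23,26,27,30,31): 0⊕0⊕1⊕1⊕0⊕1⊕0⊕0⊕0⊕0⊕0⊕0⊕1⊕1⊕0⊕1 = 0
s4 (pos 4,5,6,7,12,13,14,15,20,21,22,23,28,29,30,31): 0⊕1⊕1⊕1⊕1⊕0⊕0⊕0⊕1⊕1⊕0⊕0⊕0⊕1⊕0⊕1 = 0
s8 (pos 8,9,10,11,12,13,14,15,24,25,26,27,28,29,30,31): 0⊕0⊕0⊕1⊕1⊕0⊕0⊕0⊕0⊕0⊕1⊕1⊕0⊕1⊕0⊕1 = 0
s16 (pos 16,17,18,19,20,21,22,23,24,25,26,27,28,29,30,31): 1⊕1⊕0⊕0⊕1⊕1⊕0⊕0⊕0⊕0⊕1⊕1⊕0⊕1⊕0⊕1 = 0
Syndrome s16…s1 = 00000 → no error.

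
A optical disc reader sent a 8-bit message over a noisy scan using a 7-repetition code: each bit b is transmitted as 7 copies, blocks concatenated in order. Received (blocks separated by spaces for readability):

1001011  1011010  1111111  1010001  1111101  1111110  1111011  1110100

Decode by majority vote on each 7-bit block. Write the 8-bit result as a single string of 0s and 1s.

11101111

Block 1 (1001011): 4 ones → 1
Block 2 (1011010): 4 ones → 1
Block 3 (1111111): 7 ones → 1
Block 4 (1010001): 3 ones → 0
Block 5 (1111101): 6 ones → 1
Block 6 (1111110): 6 ones → 1
Block 7 (1111011): 6 ones → 1
Block 8 (1110100): 4 ones → 1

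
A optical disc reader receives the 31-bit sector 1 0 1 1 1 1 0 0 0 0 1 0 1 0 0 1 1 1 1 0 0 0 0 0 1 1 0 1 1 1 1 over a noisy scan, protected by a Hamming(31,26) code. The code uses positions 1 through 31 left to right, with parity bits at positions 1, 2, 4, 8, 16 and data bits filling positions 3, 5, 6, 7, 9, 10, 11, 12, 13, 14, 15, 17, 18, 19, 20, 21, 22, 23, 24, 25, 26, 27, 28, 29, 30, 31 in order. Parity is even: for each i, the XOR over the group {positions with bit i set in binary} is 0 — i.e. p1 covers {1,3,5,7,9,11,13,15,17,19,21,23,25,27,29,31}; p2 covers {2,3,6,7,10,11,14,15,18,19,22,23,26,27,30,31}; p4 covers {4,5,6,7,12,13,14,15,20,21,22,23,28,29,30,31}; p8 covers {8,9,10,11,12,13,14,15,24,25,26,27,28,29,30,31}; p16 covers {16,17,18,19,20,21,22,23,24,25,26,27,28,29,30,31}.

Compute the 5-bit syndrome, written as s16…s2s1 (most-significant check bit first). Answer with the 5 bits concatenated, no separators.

s1 (pos 1,3,5,7,9,11,13,15,17,19,21,23,25,27,29,31): 1⊕1⊕1⊕0⊕0⊕1⊕1⊕0⊕1⊕1⊕0⊕0⊕1⊕0⊕1⊕1 = 0
s2 (pos 2,3,6,7,10,11,14,15,18,19,22,23,26,27,30,31): 0⊕1⊕1⊕0⊕0⊕1⊕0⊕0⊕1⊕1⊕0⊕0⊕1⊕0⊕1⊕1 = 0
s4 (pos 4,5,6,7,12,13,14,15,20,21,22,23,28,29,30,31): 1⊕1⊕1⊕0⊕0⊕1⊕0⊕0⊕0⊕0⊕0⊕0⊕1⊕1⊕1⊕1 = 0
s8 (pos 8,9,10,11,12,13,14,15,24,25,26,27,28,29,30,31): 0⊕0⊕0⊕1⊕0⊕1⊕0⊕0⊕0⊕1⊕1⊕0⊕1⊕1⊕1⊕1 = 0
s16 (pos 16,17,18,19,20,21,22,23,24,25,26,27,28,29,30,31): 1⊕1⊕1⊕1⊕0⊕0⊕0⊕0⊕0⊕1⊕1⊕0⊕1⊕1⊕1⊕1 = 0
Syndrome s16…s1 = 00000 → no error.

00000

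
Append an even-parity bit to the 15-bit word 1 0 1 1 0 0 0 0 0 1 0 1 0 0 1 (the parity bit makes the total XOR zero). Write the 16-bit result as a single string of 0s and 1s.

1011000001010010

XOR of the 15 data bits: 1⊕0⊕1⊕1⊕0⊕0⊕0⊕0⊕0⊕1⊕0⊕1⊕0⊕0⊕1 = 0
Parity bit = 0 (so all 16 bits XOR to 0).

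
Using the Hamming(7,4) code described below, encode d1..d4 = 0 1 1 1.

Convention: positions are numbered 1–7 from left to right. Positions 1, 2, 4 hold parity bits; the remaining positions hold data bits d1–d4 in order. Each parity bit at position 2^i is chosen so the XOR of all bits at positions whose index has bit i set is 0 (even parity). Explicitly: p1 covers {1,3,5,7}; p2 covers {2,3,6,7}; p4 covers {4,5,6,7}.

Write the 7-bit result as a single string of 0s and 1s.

Place data at non-parity positions: p1 p2 0 p4 1 1 1
p1 (pos 1,3,5,7): XOR of data positions = 0⊕1⊕1 = 0
p2 (pos 2,3,6,7): XOR of data positions = 0⊕1⊕1 = 0
p4 (pos 4,5,6,7): XOR of data positions = 1⊕1⊕1 = 1
Codeword: 0001111

0001111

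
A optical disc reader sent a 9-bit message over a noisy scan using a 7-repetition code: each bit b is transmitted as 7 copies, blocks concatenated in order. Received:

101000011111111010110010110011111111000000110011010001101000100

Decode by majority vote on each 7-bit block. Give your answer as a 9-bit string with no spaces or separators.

Block 1 (1010000): 2 ones → 0
Block 2 (1111111): 7 ones → 1
Block 3 (1010110): 4 ones → 1
Block 4 (0101100): 3 ones → 0
Block 5 (1111111): 7 ones → 1
Block 6 (1000000): 1 one → 0
Block 7 (1100110): 4 ones → 1
Block 8 (1000110): 3 ones → 0
Block 9 (1000100): 2 ones → 0

011010100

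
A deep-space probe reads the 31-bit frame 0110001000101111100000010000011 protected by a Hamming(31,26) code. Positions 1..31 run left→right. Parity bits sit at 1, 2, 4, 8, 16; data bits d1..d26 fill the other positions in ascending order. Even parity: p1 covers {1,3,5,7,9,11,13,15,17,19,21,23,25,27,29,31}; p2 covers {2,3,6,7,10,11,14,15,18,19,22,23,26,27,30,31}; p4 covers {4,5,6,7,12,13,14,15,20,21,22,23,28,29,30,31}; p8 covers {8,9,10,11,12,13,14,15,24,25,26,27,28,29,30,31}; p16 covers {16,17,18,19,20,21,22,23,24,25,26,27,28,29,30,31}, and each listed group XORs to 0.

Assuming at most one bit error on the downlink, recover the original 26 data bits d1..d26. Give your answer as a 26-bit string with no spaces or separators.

s1 (pos 1,3,5,7,9,11,13,15,17,19,21,23,25,27,29,31): 0⊕1⊕0⊕1⊕0⊕1⊕1⊕1⊕1⊕0⊕0⊕0⊕0⊕0⊕0⊕1 = 1
s2 (pos 2,3,6,7,10,11,14,15,18,19,22,23,26,27,30,31): 1⊕1⊕0⊕1⊕0⊕1⊕1⊕1⊕0⊕0⊕0⊕0⊕0⊕0⊕1⊕1 = 0
s4 (pos 4,5,6,7,12,13,14,15,20,21,22,23,28,29,30,31): 0⊕0⊕0⊕1⊕0⊕1⊕1⊕1⊕0⊕0⊕0⊕0⊕0⊕0⊕1⊕1 = 0
s8 (pos 8,9,10,11,12,13,14,15,24,25,26,27,28,29,30,31): 0⊕0⊕0⊕1⊕0⊕1⊕1⊕1⊕1⊕0⊕0⊕0⊕0⊕0⊕1⊕1 = 1
s16 (pos 16,17,18,19,20,21,22,23,24,25,26,27,28,29,30,31): 1⊕1⊕0⊕0⊕0⊕0⊕0⊕0⊕1⊕0⊕0⊕0⊕0⊕0⊕1⊕1 = 1
Syndrome s16…s1 = 11001 → error at position 25.
Flip position 25: 0110001000101111100000010000011 → 0110001000101111100000011000011
Read data bits from positions 3,5,6,7,9,10,11,12,13,14,15,17,18,19,20,21,22,23,24,25,26,27,28,29,30,31: 10010010111100000011000011

10010010111100000011000011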